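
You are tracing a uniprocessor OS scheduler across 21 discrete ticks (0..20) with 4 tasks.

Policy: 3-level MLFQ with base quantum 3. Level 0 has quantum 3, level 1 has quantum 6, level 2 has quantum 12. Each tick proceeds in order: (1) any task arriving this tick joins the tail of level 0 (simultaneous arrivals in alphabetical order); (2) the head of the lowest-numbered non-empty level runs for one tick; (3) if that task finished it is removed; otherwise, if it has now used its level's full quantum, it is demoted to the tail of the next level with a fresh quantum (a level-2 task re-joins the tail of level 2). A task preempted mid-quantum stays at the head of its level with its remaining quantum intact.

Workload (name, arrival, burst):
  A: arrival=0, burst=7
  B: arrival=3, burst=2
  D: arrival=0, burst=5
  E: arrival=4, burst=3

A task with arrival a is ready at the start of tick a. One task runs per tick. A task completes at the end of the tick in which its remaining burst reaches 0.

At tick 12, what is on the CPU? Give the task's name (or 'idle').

running at tick 12 = A

t=0: L0/L1/L2 = AD/-/- → run A
t=1: L0/L1/L2 = AD/-/- → run A
t=2: L0/L1/L2 = AD/-/- → run A
t=3: L0/L1/L2 = DB/A/- → run D
t=4: L0/L1/L2 = DBE/A/- → run D
t=5: L0/L1/L2 = DBE/A/- → run D
t=6: L0/L1/L2 = BE/AD/- → run B
t=7: L0/L1/L2 = BE/AD/- → run B
t=8: L0/L1/L2 = E/AD/- → run E
t=9: L0/L1/L2 = E/AD/- → run E
t=10: L0/L1/L2 = E/AD/- → run E
t=11: L0/L1/L2 = -/AD/- → run A
t=12: L0/L1/L2 = -/AD/- → run A
t=13: L0/L1/L2 = -/AD/- → run A
t=14: L0/L1/L2 = -/AD/- → run A
t=15: L0/L1/L2 = -/D/- → run D
t=16: L0/L1/L2 = -/D/- → run D
t=17: (idle)
t=18: (idle)
t=19: (idle)
t=20: (idle)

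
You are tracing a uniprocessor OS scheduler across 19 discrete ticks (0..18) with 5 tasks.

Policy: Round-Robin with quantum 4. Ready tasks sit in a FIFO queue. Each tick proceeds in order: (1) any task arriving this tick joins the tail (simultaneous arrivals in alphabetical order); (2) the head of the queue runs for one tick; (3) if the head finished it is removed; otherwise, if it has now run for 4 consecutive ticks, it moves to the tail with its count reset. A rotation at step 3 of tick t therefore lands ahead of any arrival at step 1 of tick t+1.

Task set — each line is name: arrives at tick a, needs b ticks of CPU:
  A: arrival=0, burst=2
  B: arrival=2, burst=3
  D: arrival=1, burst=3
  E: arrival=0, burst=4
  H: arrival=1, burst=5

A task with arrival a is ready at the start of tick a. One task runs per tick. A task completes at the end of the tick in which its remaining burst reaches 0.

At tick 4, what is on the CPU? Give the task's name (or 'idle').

t=0: queue=[A,E] q_used=0 → run A
t=1: queue=[A,E,D,H] q_used=1 → run A
t=2: queue=[E,D,H,B] q_used=0 → run E
t=3: queue=[E,D,H,B] q_used=1 → run E
t=4: queue=[E,D,H,B] q_used=2 → run E
t=5: queue=[E,D,H,B] q_used=3 → run E
t=6: queue=[D,H,B] q_used=0 → run D
t=7: queue=[D,H,B] q_used=1 → run D
t=8: queue=[D,H,B] q_used=2 → run D
t=9: queue=[H,B] q_used=0 → run H
t=10: queue=[H,B] q_used=1 → run H
t=11: queue=[H,B] q_used=2 → run H
t=12: queue=[H,B] q_used=3 → run H
t=13: queue=[B,H] q_used=0 → run B
t=14: queue=[B,H] q_used=1 → run B
t=15: queue=[B,H] q_used=2 → run B
t=16: queue=[H] q_used=0 → run H
t=17: (idle)
t=18: (idle)

running at tick 4 = E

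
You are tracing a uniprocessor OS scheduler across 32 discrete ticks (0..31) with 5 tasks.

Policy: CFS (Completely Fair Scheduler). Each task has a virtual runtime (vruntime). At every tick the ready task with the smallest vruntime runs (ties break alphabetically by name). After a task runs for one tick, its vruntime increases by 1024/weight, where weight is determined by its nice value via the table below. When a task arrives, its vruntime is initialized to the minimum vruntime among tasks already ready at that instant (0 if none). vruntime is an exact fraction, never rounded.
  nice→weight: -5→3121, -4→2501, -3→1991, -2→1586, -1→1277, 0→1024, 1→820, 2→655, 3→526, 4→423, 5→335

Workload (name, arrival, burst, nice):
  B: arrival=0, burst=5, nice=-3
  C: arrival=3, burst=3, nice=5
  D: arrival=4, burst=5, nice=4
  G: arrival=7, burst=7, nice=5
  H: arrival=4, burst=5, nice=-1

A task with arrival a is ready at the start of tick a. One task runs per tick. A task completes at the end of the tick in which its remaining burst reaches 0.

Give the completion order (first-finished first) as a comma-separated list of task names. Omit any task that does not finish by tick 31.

completion order = B, H, C, D, G

t=0: vr[B=0] → run B
t=1: vr[B=1024/1991] → run B
t=2: vr[B=2048/1991] → run B
t=3: vr[B=3072/1991 C=3072/1991] → run B
t=4: vr[B=4096/1991 C=3072/1991 D=3072/1991 H=3072/1991] → run C
t=5: vr[B=4096/1991 C=3067904/666985 D=3072/1991 H=3072/1991] → run D
t=6: vr[B=4096/1991 C=3067904/666985 D=3338240/842193 H=3072/1991] → run H
t=7: vr[B=4096/1991 C=3067904/666985 D=3338240/842193 G=4096/1991 H=5961728/2542507] → run B
t=8: vr[C=3067904/666985 D=3338240/842193 G=4096/1991 H=5961728/2542507] → run G
t=9: vr[C=3067904/666985 D=3338240/842193 G=3410944/666985 H=5961728/2542507] → run H
t=10: vr[C=3067904/666985 D=3338240/842193 G=3410944/666985 H=8000512/2542507] → run H
t=11: vr[C=3067904/666985 D=3338240/842193 G=3410944/666985 H=10039296/2542507] → run H
t=12: vr[C=3067904/666985 D=3338240/842193 G=3410944/666985 H=12078080/2542507] → run D
t=13: vr[C=3067904/666985 D=5377024/842193 G=3410944/666985 H=12078080/2542507] → run C
t=14: vr[C=5106688/666985 D=5377024/842193 G=3410944/666985 H=12078080/2542507] → run H
t=15: vr[C=5106688/666985 D=5377024/842193 G=3410944/666985] → run G
t=16: vr[C=5106688/666985 D=5377024/842193 G=5449728/666985] → run D
t=17: vr[C=5106688/666985 D=2471936/280731 G=5449728/666985] → run C
t=18: vr[D=2471936/280731 G=5449728/666985] → run G
t=19: vr[D=2471936/280731 G=7488512/666985] → run D
t=20: vr[D=9454592/842193 G=7488512/666985] → run D
t=21: vr[G=7488512/666985] → run G
t=22: vr[G=9527296/666985] → run G
t=23: vr[G=2313216/133397] → run G
t=24: vr[G=13604864/666985] → run G
t=25: (idle)
t=26: (idle)
t=27: (idle)
t=28: (idle)
t=29: (idle)
t=30: (idle)
t=31: (idle)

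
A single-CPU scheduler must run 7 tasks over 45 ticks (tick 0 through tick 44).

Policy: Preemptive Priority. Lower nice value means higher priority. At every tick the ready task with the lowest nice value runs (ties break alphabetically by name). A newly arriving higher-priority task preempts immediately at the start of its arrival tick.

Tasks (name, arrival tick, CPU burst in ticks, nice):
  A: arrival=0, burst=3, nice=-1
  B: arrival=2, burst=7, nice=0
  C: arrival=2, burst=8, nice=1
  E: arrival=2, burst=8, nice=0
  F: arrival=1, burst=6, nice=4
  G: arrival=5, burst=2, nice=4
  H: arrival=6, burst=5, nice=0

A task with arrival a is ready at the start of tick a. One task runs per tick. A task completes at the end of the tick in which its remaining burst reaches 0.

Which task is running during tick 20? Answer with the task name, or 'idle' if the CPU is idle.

running at tick 20 = H

t=0: ready={A} → run A
t=1: ready={A,F} → run A
t=2: ready={A,B,C,E,F} → run A
t=3: ready={B,C,E,F} → run B
t=4: ready={B,C,E,F} → run B
t=5: ready={B,C,E,F,G} → run B
t=6: ready={B,C,E,F,G,H} → run B
t=7: ready={B,C,E,F,G,H} → run B
t=8: ready={B,C,E,F,G,H} → run B
t=9: ready={B,C,E,F,G,H} → run B
t=10: ready={C,E,F,G,H} → run E
t=11: ready={C,E,F,G,H} → run E
t=12: ready={C,E,F,G,H} → run E
t=13: ready={C,E,F,G,H} → run E
t=14: ready={C,E,F,G,H} → run E
t=15: ready={C,E,F,G,H} → run E
t=16: ready={C,E,F,G,H} → run E
t=17: ready={C,E,F,G,H} → run E
t=18: ready={C,F,G,H} → run H
t=19: ready={C,F,G,H} → run H
t=20: ready={C,F,G,H} → run H
t=21: ready={C,F,G,H} → run H
t=22: ready={C,F,G,H} → run H
t=23: ready={C,F,G} → run C
t=24: ready={C,F,G} → run C
t=25: ready={C,F,G} → run C
t=26: ready={C,F,G} → run C
t=27: ready={C,F,G} → run C
t=28: ready={C,F,G} → run C
t=29: ready={C,F,G} → run C
t=30: ready={C,F,G} → run C
t=31: ready={F,G} → run F
t=32: ready={F,G} → run F
t=33: ready={F,G} → run F
t=34: ready={F,G} → run F
t=35: ready={F,G} → run F
t=36: ready={F,G} → run F
t=37: ready={G} → run G
t=38: ready={G} → run G
t=39: (idle)
t=40: (idle)
t=41: (idle)
t=42: (idle)
t=43: (idle)
t=44: (idle)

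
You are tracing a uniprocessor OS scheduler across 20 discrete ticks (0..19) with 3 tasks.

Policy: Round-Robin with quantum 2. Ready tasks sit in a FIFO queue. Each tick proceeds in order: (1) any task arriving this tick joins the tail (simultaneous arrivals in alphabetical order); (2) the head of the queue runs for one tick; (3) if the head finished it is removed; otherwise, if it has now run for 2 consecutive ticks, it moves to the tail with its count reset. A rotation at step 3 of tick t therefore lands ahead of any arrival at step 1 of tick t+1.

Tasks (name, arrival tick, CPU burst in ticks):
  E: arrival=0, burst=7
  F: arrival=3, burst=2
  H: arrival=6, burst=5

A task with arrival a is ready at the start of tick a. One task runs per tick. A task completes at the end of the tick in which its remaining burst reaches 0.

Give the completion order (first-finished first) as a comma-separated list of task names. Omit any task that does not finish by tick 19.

completion order = F, E, H

t=0: queue=[E] q_used=0 → run E
t=1: queue=[E] q_used=1 → run E
t=2: queue=[E] q_used=0 → run E
t=3: queue=[E,F] q_used=1 → run E
t=4: queue=[F,E] q_used=0 → run F
t=5: queue=[F,E] q_used=1 → run F
t=6: queue=[E,H] q_used=0 → run E
t=7: queue=[E,H] q_used=1 → run E
t=8: queue=[H,E] q_used=0 → run H
t=9: queue=[H,E] q_used=1 → run H
t=10: queue=[E,H] q_used=0 → run E
t=11: queue=[H] q_used=0 → run H
t=12: queue=[H] q_used=1 → run H
t=13: queue=[H] q_used=0 → run H
t=14: (idle)
t=15: (idle)
t=16: (idle)
t=17: (idle)
t=18: (idle)
t=19: (idle)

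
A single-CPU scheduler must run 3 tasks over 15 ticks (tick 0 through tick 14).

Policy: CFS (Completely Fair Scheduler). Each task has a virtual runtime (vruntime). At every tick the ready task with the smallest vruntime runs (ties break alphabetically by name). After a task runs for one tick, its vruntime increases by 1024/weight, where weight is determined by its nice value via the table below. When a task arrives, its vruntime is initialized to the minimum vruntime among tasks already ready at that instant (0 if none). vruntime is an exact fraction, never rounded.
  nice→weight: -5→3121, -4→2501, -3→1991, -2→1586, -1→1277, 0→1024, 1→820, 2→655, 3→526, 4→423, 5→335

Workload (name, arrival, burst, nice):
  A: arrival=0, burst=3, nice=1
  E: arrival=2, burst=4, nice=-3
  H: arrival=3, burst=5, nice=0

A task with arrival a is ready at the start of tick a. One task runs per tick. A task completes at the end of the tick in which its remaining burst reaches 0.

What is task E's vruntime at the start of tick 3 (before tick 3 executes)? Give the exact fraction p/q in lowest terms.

t=0: vr[A=0] → run A
t=1: vr[A=256/205] → run A
t=2: vr[A=512/205 E=512/205] → run A
t=3: vr[E=512/205 H=512/205] → run E
t=4: vr[E=1229312/408155 H=512/205] → run H
t=5: vr[E=1229312/408155 H=717/205] → run E
t=6: vr[E=1439232/408155 H=717/205] → run H
t=7: vr[E=1439232/408155 H=922/205] → run E
t=8: vr[E=1649152/408155 H=922/205] → run E
t=9: vr[H=922/205] → run H
t=10: vr[H=1127/205] → run H
t=11: vr[H=1332/205] → run H
t=12: (idle)
t=13: (idle)
t=14: (idle)

vruntime(E, start of tick 3) = 512/205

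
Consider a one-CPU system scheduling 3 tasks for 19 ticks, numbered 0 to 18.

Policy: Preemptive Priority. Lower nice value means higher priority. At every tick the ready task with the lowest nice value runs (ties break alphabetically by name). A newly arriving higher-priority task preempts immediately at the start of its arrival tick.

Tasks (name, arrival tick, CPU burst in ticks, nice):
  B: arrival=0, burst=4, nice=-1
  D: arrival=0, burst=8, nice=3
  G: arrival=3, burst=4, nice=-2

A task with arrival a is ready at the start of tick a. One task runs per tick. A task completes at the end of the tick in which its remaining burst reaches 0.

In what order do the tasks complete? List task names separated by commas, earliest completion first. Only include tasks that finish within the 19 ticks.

completion order = G, B, D

t=0: ready={B,D} → run B
t=1: ready={B,D} → run B
t=2: ready={B,D} → run B
t=3: ready={B,D,G} → run G
t=4: ready={B,D,G} → run G
t=5: ready={B,D,G} → run G
t=6: ready={B,D,G} → run G
t=7: ready={B,D} → run B
t=8: ready={D} → run D
t=9: ready={D} → run D
t=10: ready={D} → run D
t=11: ready={D} → run D
t=12: ready={D} → run D
t=13: ready={D} → run D
t=14: ready={D} → run D
t=15: ready={D} → run D
t=16: (idle)
t=17: (idle)
t=18: (idle)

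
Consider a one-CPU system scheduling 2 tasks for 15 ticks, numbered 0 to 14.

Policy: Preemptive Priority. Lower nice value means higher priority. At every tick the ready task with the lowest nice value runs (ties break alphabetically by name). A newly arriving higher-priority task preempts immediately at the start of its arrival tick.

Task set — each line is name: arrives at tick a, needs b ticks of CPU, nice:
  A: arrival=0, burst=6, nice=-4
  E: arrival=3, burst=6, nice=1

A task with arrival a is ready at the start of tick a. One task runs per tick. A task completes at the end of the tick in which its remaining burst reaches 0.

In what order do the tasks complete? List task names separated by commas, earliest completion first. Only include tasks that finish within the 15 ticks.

completion order = A, E

t=0: ready={A} → run A
t=1: ready={A} → run A
t=2: ready={A} → run A
t=3: ready={A,E} → run A
t=4: ready={A,E} → run A
t=5: ready={A,E} → run A
t=6: ready={E} → run E
t=7: ready={E} → run E
t=8: ready={E} → run E
t=9: ready={E} → run E
t=10: ready={E} → run E
t=11: ready={E} → run E
t=12: (idle)
t=13: (idle)
t=14: (idle)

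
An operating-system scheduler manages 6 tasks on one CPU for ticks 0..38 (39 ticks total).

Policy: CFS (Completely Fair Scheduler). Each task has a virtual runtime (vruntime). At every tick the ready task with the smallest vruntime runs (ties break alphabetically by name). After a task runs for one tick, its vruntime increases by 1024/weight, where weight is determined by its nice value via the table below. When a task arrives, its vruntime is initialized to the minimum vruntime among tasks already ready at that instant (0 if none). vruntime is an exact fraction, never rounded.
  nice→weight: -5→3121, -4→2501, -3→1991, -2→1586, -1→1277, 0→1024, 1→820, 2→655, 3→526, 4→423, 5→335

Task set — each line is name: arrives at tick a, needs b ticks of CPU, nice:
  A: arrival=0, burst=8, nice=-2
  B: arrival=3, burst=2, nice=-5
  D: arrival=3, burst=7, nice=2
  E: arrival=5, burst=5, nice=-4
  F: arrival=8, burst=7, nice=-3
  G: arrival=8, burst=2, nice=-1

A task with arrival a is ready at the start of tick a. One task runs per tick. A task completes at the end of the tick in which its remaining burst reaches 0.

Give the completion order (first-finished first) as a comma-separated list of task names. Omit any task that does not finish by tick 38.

completion order = B, G, E, A, F, D

t=0: vr[A=0] → run A
t=1: vr[A=512/793] → run A
t=2: vr[A=1024/793] → run A
t=3: vr[A=1536/793 B=1536/793 D=1536/793] → run A
t=4: vr[A=2048/793 B=1536/793 D=1536/793] → run B
t=5: vr[A=2048/793 B=5605888/2474953 D=1536/793 E=1536/793] → run D
t=6: vr[A=2048/793 B=5605888/2474953 D=1818112/519415 E=1536/793] → run E
t=7: vr[A=2048/793 B=5605888/2474953 D=1818112/519415 E=76288/32513] → run B
t=8: vr[A=2048/793 D=1818112/519415 E=76288/32513 F=76288/32513 G=76288/32513] → run E
t=9: vr[A=2048/793 D=1818112/519415 E=89600/32513 F=76288/32513 G=76288/32513] → run F
t=10: vr[A=2048/793 D=1818112/519415 E=89600/32513 F=185182720/64733383 G=76288/32513] → run G
t=11: vr[A=2048/793 D=1818112/519415 E=89600/32513 F=185182720/64733383 G=130713088/41519101] → run A
t=12: vr[A=2560/793 D=1818112/519415 E=89600/32513 F=185182720/64733383 G=130713088/41519101] → run E
t=13: vr[A=2560/793 D=1818112/519415 E=102912/32513 F=185182720/64733383 G=130713088/41519101] → run F
t=14: vr[A=2560/793 D=1818112/519415 E=102912/32513 F=218476032/64733383 G=130713088/41519101] → run G
t=15: vr[A=2560/793 D=1818112/519415 E=102912/32513 F=218476032/64733383] → run E
t=16: vr[A=2560/793 D=1818112/519415 E=116224/32513 F=218476032/64733383] → run A
t=17: vr[A=3072/793 D=1818112/519415 E=116224/32513 F=218476032/64733383] → run F
t=18: vr[A=3072/793 D=1818112/519415 E=116224/32513 F=251769344/64733383] → run D
t=19: vr[A=3072/793 D=2630144/519415 E=116224/32513 F=251769344/64733383] → run E
t=20: vr[A=3072/793 D=2630144/519415 F=251769344/64733383] → run A
t=21: vr[A=3584/793 D=2630144/519415 F=251769344/64733383] → run F
t=22: vr[A=3584/793 D=2630144/519415 F=285062656/64733383] → run F
t=23: vr[A=3584/793 D=2630144/519415 F=318355968/64733383] → run A
t=24: vr[D=2630144/519415 F=318355968/64733383] → run F
t=25: vr[D=2630144/519415 F=351649280/64733383] → run D
t=26: vr[D=3442176/519415 F=351649280/64733383] → run F
t=27: vr[D=3442176/519415] → run D
t=28: vr[D=4254208/519415] → run D
t=29: vr[D=1013248/103883] → run D
t=30: vr[D=5878272/519415] → run D
t=31: (idle)
t=32: (idle)
t=33: (idle)
t=34: (idle)
t=35: (idle)
t=36: (idle)
t=37: (idle)
t=38: (idle)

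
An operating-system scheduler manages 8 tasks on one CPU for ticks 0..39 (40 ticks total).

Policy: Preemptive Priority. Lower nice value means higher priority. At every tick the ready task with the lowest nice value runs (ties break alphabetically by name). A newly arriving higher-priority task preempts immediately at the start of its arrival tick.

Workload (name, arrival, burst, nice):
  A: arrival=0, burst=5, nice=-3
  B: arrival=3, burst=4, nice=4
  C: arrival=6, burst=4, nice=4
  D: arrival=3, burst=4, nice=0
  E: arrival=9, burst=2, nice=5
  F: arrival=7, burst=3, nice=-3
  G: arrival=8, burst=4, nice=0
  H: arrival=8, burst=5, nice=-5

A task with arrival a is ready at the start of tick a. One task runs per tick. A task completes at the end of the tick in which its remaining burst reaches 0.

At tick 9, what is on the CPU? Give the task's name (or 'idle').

running at tick 9 = H

t=0: ready={A} → run A
t=1: ready={A} → run A
t=2: ready={A} → run A
t=3: ready={A,B,D} → run A
t=4: ready={A,B,D} → run A
t=5: ready={B,D} → run D
t=6: ready={B,C,D} → run D
t=7: ready={B,C,D,F} → run F
t=8: ready={B,C,D,F,G,H} → run H
t=9: ready={B,C,D,E,F,G,H} → run H
t=10: ready={B,C,D,E,F,G,H} → run H
t=11: ready={B,C,D,E,F,G,H} → run H
t=12: ready={B,C,D,E,F,G,H} → run H
t=13: ready={B,C,D,E,F,G} → run F
t=14: ready={B,C,D,E,F,G} → run F
t=15: ready={B,C,D,E,G} → run D
t=16: ready={B,C,D,E,G} → run D
t=17: ready={B,C,E,G} → run G
t=18: ready={B,C,E,G} → run G
t=19: ready={B,C,E,G} → run G
t=20: ready={B,C,E,G} → run G
t=21: ready={B,C,E} → run B
t=22: ready={B,C,E} → run B
t=23: ready={B,C,E} → run B
t=24: ready={B,C,E} → run B
t=25: ready={C,E} → run C
t=26: ready={C,E} → run C
t=27: ready={C,E} → run C
t=28: ready={C,E} → run C
t=29: ready={E} → run E
t=30: ready={E} → run E
t=31: (idle)
t=32: (idle)
t=33: (idle)
t=34: (idle)
t=35: (idle)
t=36: (idle)
t=37: (idle)
t=38: (idle)
t=39: (idle)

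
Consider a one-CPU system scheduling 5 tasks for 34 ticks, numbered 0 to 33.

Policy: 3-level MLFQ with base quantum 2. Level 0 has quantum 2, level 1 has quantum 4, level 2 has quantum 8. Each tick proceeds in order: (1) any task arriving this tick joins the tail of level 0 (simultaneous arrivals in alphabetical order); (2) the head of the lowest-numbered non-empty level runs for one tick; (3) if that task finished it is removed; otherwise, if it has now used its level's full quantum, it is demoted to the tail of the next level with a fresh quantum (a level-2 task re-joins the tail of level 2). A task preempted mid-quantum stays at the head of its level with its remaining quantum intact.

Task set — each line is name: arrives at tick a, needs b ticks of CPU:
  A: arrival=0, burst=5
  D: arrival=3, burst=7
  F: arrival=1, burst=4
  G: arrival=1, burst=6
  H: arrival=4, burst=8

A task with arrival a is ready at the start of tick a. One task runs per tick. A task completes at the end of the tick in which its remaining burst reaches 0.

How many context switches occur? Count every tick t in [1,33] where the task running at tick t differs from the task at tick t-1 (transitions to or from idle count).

t=0: L0/L1/L2 = A/-/- → run A
t=1: L0/L1/L2 = AFG/-/- → run A
t=2: L0/L1/L2 = FG/A/- → run F
t=3: L0/L1/L2 = FGD/A/- → run F
t=4: L0/L1/L2 = GDH/AF/- → run G
t=5: L0/L1/L2 = GDH/AF/- → run G
t=6: L0/L1/L2 = DH/AFG/- → run D
t=7: L0/L1/L2 = DH/AFG/- → run D
t=8: L0/L1/L2 = H/AFGD/- → run H
t=9: L0/L1/L2 = H/AFGD/- → run H
t=10: L0/L1/L2 = -/AFGDH/- → run A
t=11: L0/L1/L2 = -/AFGDH/- → run A
t=12: L0/L1/L2 = -/AFGDH/- → run A
t=13: L0/L1/L2 = -/FGDH/- → run F
t=14: L0/L1/L2 = -/FGDH/- → run F
t=15: L0/L1/L2 = -/GDH/- → run G
t=16: L0/L1/L2 = -/GDH/- → run G
t=17: L0/L1/L2 = -/GDH/- → run G
t=18: L0/L1/L2 = -/GDH/- → run G
t=19: L0/L1/L2 = -/DH/- → run D
t=20: L0/L1/L2 = -/DH/- → run D
t=21: L0/L1/L2 = -/DH/- → run D
t=22: L0/L1/L2 = -/DH/- → run D
t=23: L0/L1/L2 = -/H/D → run H
t=24: L0/L1/L2 = -/H/D → run H
t=25: L0/L1/L2 = -/H/D → run H
t=26: L0/L1/L2 = -/H/D → run H
t=27: L0/L1/L2 = -/-/DH → run D
t=28: L0/L1/L2 = -/-/H → run H
t=29: L0/L1/L2 = -/-/H → run H
t=30: (idle)
t=31: (idle)
t=32: (idle)
t=33: (idle)

context switches = 12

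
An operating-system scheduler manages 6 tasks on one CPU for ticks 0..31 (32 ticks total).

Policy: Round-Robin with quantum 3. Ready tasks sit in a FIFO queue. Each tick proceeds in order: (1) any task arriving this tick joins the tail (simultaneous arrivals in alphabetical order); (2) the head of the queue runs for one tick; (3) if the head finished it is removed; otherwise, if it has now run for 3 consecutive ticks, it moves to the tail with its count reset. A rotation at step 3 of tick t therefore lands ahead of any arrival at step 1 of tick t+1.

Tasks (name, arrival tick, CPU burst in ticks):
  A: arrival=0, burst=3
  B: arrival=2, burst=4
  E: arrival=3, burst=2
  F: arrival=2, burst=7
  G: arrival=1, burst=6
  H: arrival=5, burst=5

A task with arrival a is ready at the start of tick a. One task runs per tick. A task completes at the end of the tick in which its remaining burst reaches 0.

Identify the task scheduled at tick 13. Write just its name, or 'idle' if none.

t=0: queue=[A] q_used=0 → run A
t=1: queue=[A,G] q_used=1 → run A
t=2: queue=[A,G,B,F] q_used=2 → run A
t=3: queue=[G,B,F,E] q_used=0 → run G
t=4: queue=[G,B,F,E] q_used=1 → run G
t=5: queue=[G,B,F,E,H] q_used=2 → run G
t=6: queue=[B,F,E,H,G] q_used=0 → run B
t=7: queue=[B,F,E,H,G] q_used=1 → run B
t=8: queue=[B,F,E,H,G] q_used=2 → run B
t=9: queue=[F,E,H,G,B] q_used=0 → run F
t=10: queue=[F,E,H,G,B] q_used=1 → run F
t=11: queue=[F,E,H,G,B] q_used=2 → run F
t=12: queue=[E,H,G,B,F] q_used=0 → run E
t=13: queue=[E,H,G,B,F] q_used=1 → run E
t=14: queue=[H,G,B,F] q_used=0 → run H
t=15: queue=[H,G,B,F] q_used=1 → run H
t=16: queue=[H,G,B,F] q_used=2 → run H
t=17: queue=[G,B,F,H] q_used=0 → run G
t=18: queue=[G,B,F,H] q_used=1 → run G
t=19: queue=[G,B,F,H] q_used=2 → run G
t=20: queue=[B,F,H] q_used=0 → run B
t=21: queue=[F,H] q_used=0 → run F
t=22: queue=[F,H] q_used=1 → run F
t=23: queue=[F,H] q_used=2 → run F
t=24: queue=[H,F] q_used=0 → run H
t=25: queue=[H,F] q_used=1 → run H
t=26: queue=[F] q_used=0 → run F
t=27: (idle)
t=28: (idle)
t=29: (idle)
t=30: (idle)
t=31: (idle)

running at tick 13 = E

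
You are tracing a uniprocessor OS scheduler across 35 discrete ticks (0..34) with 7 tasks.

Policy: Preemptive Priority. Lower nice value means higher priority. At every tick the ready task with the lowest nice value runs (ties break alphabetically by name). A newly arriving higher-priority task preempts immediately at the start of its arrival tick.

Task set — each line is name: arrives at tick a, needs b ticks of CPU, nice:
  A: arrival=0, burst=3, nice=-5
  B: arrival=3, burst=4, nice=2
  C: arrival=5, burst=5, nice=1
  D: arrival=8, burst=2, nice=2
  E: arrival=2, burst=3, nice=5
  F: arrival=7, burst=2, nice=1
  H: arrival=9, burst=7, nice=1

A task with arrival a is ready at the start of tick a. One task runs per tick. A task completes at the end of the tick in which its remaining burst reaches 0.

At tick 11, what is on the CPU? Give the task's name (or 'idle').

t=0: ready={A} → run A
t=1: ready={A} → run A
t=2: ready={A,E} → run A
t=3: ready={B,E} → run B
t=4: ready={B,E} → run B
t=5: ready={B,C,E} → run C
t=6: ready={B,C,E} → run C
t=7: ready={B,C,E,F} → run C
t=8: ready={B,C,D,E,F} → run C
t=9: ready={B,C,D,E,F,H} → run C
t=10: ready={B,D,E,F,H} → run F
t=11: ready={B,D,E,F,H} → run F
t=12: ready={B,D,E,H} → run H
t=13: ready={B,D,E,H} → run H
t=14: ready={B,D,E,H} → run H
t=15: ready={B,D,E,H} → run H
t=16: ready={B,D,E,H} → run H
t=17: ready={B,D,E,H} → run H
t=18: ready={B,D,E,H} → run H
t=19: ready={B,D,E} → run B
t=20: ready={B,D,E} → run B
t=21: ready={D,E} → run D
t=22: ready={D,E} → run D
t=23: ready={E} → run E
t=24: ready={E} → run E
t=25: ready={E} → run E
t=26: (idle)
t=27: (idle)
t=28: (idle)
t=29: (idle)
t=30: (idle)
t=31: (idle)
t=32: (idle)
t=33: (idle)
t=34: (idle)

running at tick 11 = F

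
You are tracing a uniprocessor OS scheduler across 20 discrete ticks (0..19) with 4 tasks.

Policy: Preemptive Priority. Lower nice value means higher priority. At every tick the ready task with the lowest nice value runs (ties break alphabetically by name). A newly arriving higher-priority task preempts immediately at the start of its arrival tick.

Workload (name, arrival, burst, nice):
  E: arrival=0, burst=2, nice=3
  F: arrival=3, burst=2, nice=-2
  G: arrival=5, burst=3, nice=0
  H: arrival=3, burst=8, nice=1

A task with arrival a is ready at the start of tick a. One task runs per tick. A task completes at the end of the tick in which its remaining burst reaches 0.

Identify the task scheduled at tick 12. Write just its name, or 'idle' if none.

t=0: ready={E} → run E
t=1: ready={E} → run E
t=2: (idle)
t=3: ready={F,H} → run F
t=4: ready={F,H} → run F
t=5: ready={G,H} → run G
t=6: ready={G,H} → run G
t=7: ready={G,H} → run G
t=8: ready={H} → run H
t=9: ready={H} → run H
t=10: ready={H} → run H
t=11: ready={H} → run H
t=12: ready={H} → run H
t=13: ready={H} → run H
t=14: ready={H} → run H
t=15: ready={H} → run H
t=16: (idle)
t=17: (idle)
t=18: (idle)
t=19: (idle)

running at tick 12 = H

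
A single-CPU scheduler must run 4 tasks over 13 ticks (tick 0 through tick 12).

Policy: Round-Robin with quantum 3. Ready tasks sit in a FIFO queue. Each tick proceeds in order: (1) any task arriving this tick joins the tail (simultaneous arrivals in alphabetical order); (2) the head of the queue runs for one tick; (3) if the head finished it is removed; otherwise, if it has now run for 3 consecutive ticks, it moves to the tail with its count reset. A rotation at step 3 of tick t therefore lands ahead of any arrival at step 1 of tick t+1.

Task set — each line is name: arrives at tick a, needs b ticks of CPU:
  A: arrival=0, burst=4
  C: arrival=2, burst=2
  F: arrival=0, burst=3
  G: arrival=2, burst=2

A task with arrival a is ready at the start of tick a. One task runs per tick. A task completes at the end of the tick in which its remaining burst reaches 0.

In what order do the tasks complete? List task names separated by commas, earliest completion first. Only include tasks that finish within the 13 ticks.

t=0: queue=[A,F] q_used=0 → run A
t=1: queue=[A,F] q_used=1 → run A
t=2: queue=[A,F,C,G] q_used=2 → run A
t=3: queue=[F,C,G,A] q_used=0 → run F
t=4: queue=[F,C,G,A] q_used=1 → run F
t=5: queue=[F,C,G,A] q_used=2 → run F
t=6: queue=[C,G,A] q_used=0 → run C
t=7: queue=[C,G,A] q_used=1 → run C
t=8: queue=[G,A] q_used=0 → run G
t=9: queue=[G,A] q_used=1 → run G
t=10: queue=[A] q_used=0 → run A
t=11: (idle)
t=12: (idle)

completion order = F, C, G, A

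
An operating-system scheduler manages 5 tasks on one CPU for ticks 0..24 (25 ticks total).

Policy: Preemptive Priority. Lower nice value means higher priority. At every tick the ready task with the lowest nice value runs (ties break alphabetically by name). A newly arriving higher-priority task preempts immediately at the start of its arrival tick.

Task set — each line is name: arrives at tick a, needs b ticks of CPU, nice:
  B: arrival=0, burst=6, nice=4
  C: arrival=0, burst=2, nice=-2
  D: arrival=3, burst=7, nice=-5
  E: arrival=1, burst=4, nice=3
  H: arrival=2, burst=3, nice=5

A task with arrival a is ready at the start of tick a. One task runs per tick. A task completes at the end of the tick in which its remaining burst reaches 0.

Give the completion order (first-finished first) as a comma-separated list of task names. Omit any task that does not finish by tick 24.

completion order = C, D, E, B, H

t=0: ready={B,C} → run C
t=1: ready={B,C,E} → run C
t=2: ready={B,E,H} → run E
t=3: ready={B,D,E,H} → run D
t=4: ready={B,D,E,H} → run D
t=5: ready={B,D,E,H} → run D
t=6: ready={B,D,E,H} → run D
t=7: ready={B,D,E,H} → run D
t=8: ready={B,D,E,H} → run D
t=9: ready={B,D,E,H} → run D
t=10: ready={B,E,H} → run E
t=11: ready={B,E,H} → run E
t=12: ready={B,E,H} → run E
t=13: ready={B,H} → run B
t=14: ready={B,H} → run B
t=15: ready={B,H} → run B
t=16: ready={B,H} → run B
t=17: ready={B,H} → run B
t=18: ready={B,H} → run B
t=19: ready={H} → run H
t=20: ready={H} → run H
t=21: ready={H} → run H
t=22: (idle)
t=23: (idle)
t=24: (idle)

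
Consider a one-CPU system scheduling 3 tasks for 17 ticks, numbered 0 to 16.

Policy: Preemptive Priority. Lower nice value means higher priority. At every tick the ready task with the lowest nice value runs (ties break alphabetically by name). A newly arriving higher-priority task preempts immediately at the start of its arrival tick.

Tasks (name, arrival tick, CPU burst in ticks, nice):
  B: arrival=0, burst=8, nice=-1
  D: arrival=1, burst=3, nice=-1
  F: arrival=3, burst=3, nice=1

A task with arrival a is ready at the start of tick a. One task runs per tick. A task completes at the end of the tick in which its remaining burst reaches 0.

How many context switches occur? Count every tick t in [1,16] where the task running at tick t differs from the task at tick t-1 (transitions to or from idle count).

t=0: ready={B} → run B
t=1: ready={B,D} → run B
t=2: ready={B,D} → run B
t=3: ready={B,D,F} → run B
t=4: ready={B,D,F} → run B
t=5: ready={B,D,F} → run B
t=6: ready={B,D,F} → run B
t=7: ready={B,D,F} → run B
t=8: ready={D,F} → run D
t=9: ready={D,F} → run D
t=10: ready={D,F} → run D
t=11: ready={F} → run F
t=12: ready={F} → run F
t=13: ready={F} → run F
t=14: (idle)
t=15: (idle)
t=16: (idle)

context switches = 3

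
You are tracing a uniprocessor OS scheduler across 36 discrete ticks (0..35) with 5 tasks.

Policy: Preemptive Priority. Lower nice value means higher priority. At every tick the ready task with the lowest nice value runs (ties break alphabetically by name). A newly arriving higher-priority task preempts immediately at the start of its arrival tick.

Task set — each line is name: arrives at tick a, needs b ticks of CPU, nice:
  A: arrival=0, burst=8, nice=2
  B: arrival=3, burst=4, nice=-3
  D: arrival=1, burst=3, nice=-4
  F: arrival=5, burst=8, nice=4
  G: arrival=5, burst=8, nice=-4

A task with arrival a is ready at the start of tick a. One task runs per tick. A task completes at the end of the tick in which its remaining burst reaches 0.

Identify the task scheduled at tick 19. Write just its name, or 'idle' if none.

t=0: ready={A} → run A
t=1: ready={A,D} → run D
t=2: ready={A,D} → run D
t=3: ready={A,B,D} → run D
t=4: ready={A,B} → run B
t=5: ready={A,B,F,G} → run G
t=6: ready={A,B,F,G} → run G
t=7: ready={A,B,F,G} → run G
t=8: ready={A,B,F,G} → run G
t=9: ready={A,B,F,G} → run G
t=10: ready={A,B,F,G} → run G
t=11: ready={A,B,F,G} → run G
t=12: ready={A,B,F,G} → run G
t=13: ready={A,B,F} → run B
t=14: ready={A,B,F} → run B
t=15: ready={A,B,F} → run B
t=16: ready={A,F} → run A
t=17: ready={A,F} → run A
t=18: ready={A,F} → run A
t=19: ready={A,F} → run A
t=20: ready={A,F} → run A
t=21: ready={A,F} → run A
t=22: ready={A,F} → run A
t=23: ready={F} → run F
t=24: ready={F} → run F
t=25: ready={F} → run F
t=26: ready={F} → run F
t=27: ready={F} → run F
t=28: ready={F} → run F
t=29: ready={F} → run F
t=30: ready={F} → run F
t=31: (idle)
t=32: (idle)
t=33: (idle)
t=34: (idle)
t=35: (idle)

running at tick 19 = A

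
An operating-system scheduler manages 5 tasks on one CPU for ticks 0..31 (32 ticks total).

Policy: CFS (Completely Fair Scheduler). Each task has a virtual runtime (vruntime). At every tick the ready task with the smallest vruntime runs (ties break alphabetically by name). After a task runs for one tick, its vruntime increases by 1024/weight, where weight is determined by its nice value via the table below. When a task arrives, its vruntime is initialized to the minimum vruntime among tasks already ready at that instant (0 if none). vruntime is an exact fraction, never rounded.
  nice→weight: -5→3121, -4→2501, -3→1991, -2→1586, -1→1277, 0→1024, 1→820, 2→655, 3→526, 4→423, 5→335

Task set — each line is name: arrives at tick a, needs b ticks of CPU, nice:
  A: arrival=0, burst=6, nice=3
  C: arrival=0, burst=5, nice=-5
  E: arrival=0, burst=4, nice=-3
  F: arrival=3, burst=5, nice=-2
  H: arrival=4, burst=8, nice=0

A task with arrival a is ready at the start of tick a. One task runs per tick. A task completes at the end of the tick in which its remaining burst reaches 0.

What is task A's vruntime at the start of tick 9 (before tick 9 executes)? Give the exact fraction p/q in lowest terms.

t=0: vr[A=0 C=0 E=0] → run A
t=1: vr[A=512/263 C=0 E=0] → run C
t=2: vr[A=512/263 C=1024/3121 E=0] → run E
t=3: vr[A=512/263 C=1024/3121 E=1024/1991 F=1024/3121] → run C
t=4: vr[A=512/263 C=2048/3121 E=1024/1991 F=1024/3121 H=1024/3121] → run F
t=5: vr[A=512/263 C=2048/3121 E=1024/1991 F=2409984/2474953 H=1024/3121] → run H
t=6: vr[A=512/263 C=2048/3121 E=1024/1991 F=2409984/2474953 H=4145/3121] → run E
t=7: vr[A=512/263 C=2048/3121 E=2048/1991 F=2409984/2474953 H=4145/3121] → run C
t=8: vr[A=512/263 C=3072/3121 E=2048/1991 F=2409984/2474953 H=4145/3121] → run F
t=9: vr[A=512/263 C=3072/3121 E=2048/1991 F=4007936/2474953 H=4145/3121] → run C
t=10: vr[A=512/263 C=4096/3121 E=2048/1991 F=4007936/2474953 H=4145/3121] → run E
t=11: vr[A=512/263 C=4096/3121 E=3072/1991 F=4007936/2474953 H=4145/3121] → run C
t=12: vr[A=512/263 E=3072/1991 F=4007936/2474953 H=4145/3121] → run H
t=13: vr[A=512/263 E=3072/1991 F=4007936/2474953 H=7266/3121] → run E
t=14: vr[A=512/263 F=4007936/2474953 H=7266/3121] → run F
t=15: vr[A=512/263 F=5605888/2474953 H=7266/3121] → run A
t=16: vr[A=1024/263 F=5605888/2474953 H=7266/3121] → run F
t=17: vr[A=1024/263 F=7203840/2474953 H=7266/3121] → run H
t=18: vr[A=1024/263 F=7203840/2474953 H=10387/3121] → run F
t=19: vr[A=1024/263 H=10387/3121] → run H
t=20: vr[A=1024/263 H=13508/3121] → run A
t=21: vr[A=1536/263 H=13508/3121] → run H
t=22: vr[A=1536/263 H=16629/3121] → run H
t=23: vr[A=1536/263 H=19750/3121] → run A
t=24: vr[A=2048/263 H=19750/3121] → run H
t=25: vr[A=2048/263 H=22871/3121] → run H
t=26: vr[A=2048/263] → run A
t=27: vr[A=2560/263] → run A
t=28: (idle)
t=29: (idle)
t=30: (idle)
t=31: (idle)

vruntime(A, start of tick 9) = 512/263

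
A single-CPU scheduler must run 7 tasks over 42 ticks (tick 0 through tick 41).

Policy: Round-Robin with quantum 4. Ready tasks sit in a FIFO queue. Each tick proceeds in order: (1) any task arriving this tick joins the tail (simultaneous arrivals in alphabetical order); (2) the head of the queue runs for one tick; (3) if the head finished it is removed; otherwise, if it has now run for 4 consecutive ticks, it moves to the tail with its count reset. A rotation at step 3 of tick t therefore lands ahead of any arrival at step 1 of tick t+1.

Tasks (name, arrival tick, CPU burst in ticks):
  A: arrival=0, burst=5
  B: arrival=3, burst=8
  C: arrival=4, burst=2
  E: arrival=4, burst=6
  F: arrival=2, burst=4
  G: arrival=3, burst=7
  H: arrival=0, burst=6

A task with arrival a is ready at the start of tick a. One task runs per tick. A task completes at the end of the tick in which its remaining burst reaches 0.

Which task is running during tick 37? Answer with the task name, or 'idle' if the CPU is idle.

t=0: queue=[A,H] q_used=0 → run A
t=1: queue=[A,H] q_used=1 → run A
t=2: queue=[A,H,F] q_used=2 → run A
t=3: queue=[A,H,F,B,G] q_used=3 → run A
t=4: queue=[H,F,B,G,A,C,E] q_used=0 → run H
t=5: queue=[H,F,B,G,A,C,E] q_used=1 → run H
t=6: queue=[H,F,B,G,A,C,E] q_used=2 → run H
t=7: queue=[H,F,B,G,A,C,E] q_used=3 → run H
t=8: queue=[F,B,G,A,C,E,H] q_used=0 → run F
t=9: queue=[F,B,G,A,C,E,H] q_used=1 → run F
t=10: queue=[F,B,G,A,C,E,H] q_used=2 → run F
t=11: queue=[F,B,G,A,C,E,H] q_used=3 → run F
t=12: queue=[B,G,A,C,E,H] q_used=0 → run B
t=13: queue=[B,G,A,C,E,H] q_used=1 → run B
t=14: queue=[B,G,A,C,E,H] q_used=2 → run B
t=15: queue=[B,G,A,C,E,H] q_used=3 → run B
t=16: queue=[G,A,C,E,H,B] q_used=0 → run G
t=17: queue=[G,A,C,E,H,B] q_used=1 → run G
t=18: queue=[G,A,C,E,H,B] q_used=2 → run G
t=19: queue=[G,A,C,E,H,B] q_used=3 → run G
t=20: queue=[A,C,E,H,B,G] q_used=0 → run A
t=21: queue=[C,E,H,B,G] q_used=0 → run C
t=22: queue=[C,E,H,B,G] q_used=1 → run C
t=23: queue=[E,H,B,G] q_used=0 → run E
t=24: queue=[E,H,B,G] q_used=1 → run E
t=25: queue=[E,H,B,G] q_used=2 → run E
t=26: queue=[E,H,B,G] q_used=3 → run E
t=27: queue=[H,B,G,E] q_used=0 → run H
t=28: queue=[H,B,G,E] q_used=1 → run H
t=29: queue=[B,G,E] q_used=0 → run B
t=30: queue=[B,G,E] q_used=1 → run B
t=31: queue=[B,G,E] q_used=2 → run B
t=32: queue=[B,G,E] q_used=3 → run B
t=33: queue=[G,E] q_used=0 → run G
t=34: queue=[G,E] q_used=1 → run G
t=35: queue=[G,E] q_used=2 → run G
t=36: queue=[E] q_used=0 → run E
t=37: queue=[E] q_used=1 → run E
t=38: (idle)
t=39: (idle)
t=40: (idle)
t=41: (idle)

running at tick 37 = E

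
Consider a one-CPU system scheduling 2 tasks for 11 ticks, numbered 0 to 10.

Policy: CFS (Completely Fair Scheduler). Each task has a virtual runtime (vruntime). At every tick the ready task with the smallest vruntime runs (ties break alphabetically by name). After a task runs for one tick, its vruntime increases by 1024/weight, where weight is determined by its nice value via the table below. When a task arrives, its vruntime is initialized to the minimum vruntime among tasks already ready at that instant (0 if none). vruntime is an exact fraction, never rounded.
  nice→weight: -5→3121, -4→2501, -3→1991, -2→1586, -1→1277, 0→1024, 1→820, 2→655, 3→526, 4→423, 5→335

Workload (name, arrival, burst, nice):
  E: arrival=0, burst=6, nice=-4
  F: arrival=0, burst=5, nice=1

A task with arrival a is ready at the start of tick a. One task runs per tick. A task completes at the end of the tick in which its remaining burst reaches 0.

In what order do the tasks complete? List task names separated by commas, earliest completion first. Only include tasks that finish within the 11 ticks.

t=0: vr[E=0 F=0] → run E
t=1: vr[E=1024/2501 F=0] → run F
t=2: vr[E=1024/2501 F=256/205] → run E
t=3: vr[E=2048/2501 F=256/205] → run E
t=4: vr[E=3072/2501 F=256/205] → run E
t=5: vr[E=4096/2501 F=256/205] → run F
t=6: vr[E=4096/2501 F=512/205] → run E
t=7: vr[E=5120/2501 F=512/205] → run E
t=8: vr[F=512/205] → run F
t=9: vr[F=768/205] → run F
t=10: vr[F=1024/205] → run F

completion order = E, F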